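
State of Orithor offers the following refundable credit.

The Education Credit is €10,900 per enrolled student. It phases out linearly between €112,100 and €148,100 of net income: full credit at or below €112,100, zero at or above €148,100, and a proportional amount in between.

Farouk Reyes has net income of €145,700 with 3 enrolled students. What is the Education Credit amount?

€2,180

Education Credit: base = 3 × €10,900 = €32,700. €145,700 is €33,600 into a €36,000 phase-out range, leaving 2,400/36,000 of the credit: €32,700 × 2,400/36,000 = €2,180.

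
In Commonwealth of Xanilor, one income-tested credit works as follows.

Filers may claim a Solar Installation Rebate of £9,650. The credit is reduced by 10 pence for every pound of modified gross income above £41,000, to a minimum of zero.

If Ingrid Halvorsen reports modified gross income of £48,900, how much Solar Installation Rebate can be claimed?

£8,860

Solar Installation Rebate: 10% of the £7,900 excess over £41,000 is £790; credit = £9,650 − £790 = £8,860.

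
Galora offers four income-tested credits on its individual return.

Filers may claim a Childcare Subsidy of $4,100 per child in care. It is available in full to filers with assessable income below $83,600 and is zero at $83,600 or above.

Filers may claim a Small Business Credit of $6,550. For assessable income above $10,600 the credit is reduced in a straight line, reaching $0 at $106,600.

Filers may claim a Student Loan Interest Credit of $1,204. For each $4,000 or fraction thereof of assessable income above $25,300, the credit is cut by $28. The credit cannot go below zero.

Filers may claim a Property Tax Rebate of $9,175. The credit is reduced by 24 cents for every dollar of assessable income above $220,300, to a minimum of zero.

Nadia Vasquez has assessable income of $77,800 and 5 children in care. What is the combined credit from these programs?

Childcare Subsidy: base = 5 × $4,100 = $20,500. $77,800 is below the $83,600 cutoff, so the full $20,500 applies.
Small Business Credit: $77,800 is $67,200 into a $96,000 phase-out range, leaving 28,800/96,000 of the credit: $6,550 × 28,800/96,000 = $1,965.
Student Loan Interest Credit: income exceeds $25,300 by $52,500, which is 14 full-or-partial $4,000 increments; reduction = 14 × $28 = $392, leaving $812.
Property Tax Rebate: $77,800 is at or below the $220,300 threshold, so the full $9,175 applies.
Total: $20,500 + $1,965 + $812 + $9,175 = $32,452.

$32,452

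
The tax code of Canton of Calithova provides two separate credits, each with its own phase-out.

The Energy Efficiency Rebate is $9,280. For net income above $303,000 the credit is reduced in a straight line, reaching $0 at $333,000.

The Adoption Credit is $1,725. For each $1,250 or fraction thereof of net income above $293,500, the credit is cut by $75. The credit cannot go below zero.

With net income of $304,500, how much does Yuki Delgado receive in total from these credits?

$9,866

Energy Efficiency Rebate: $304,500 is $1,500 into a $30,000 phase-out range, leaving 28,500/30,000 of the credit: $9,280 × 28,500/30,000 = $8,816.
Adoption Credit: income exceeds $293,500 by $11,000, which is 9 full-or-partial $1,250 increments; reduction = 9 × $75 = $675, leaving $1,050.
Total: $8,816 + $1,050 = $9,866.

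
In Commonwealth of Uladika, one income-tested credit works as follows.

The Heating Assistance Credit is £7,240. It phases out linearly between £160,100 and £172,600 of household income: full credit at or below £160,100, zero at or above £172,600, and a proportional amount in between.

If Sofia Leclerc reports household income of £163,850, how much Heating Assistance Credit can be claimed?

Heating Assistance Credit: £163,850 is £3,750 into a £12,500 phase-out range, leaving 8,750/12,500 of the credit: £7,240 × 8,750/12,500 = £5,068.

£5,068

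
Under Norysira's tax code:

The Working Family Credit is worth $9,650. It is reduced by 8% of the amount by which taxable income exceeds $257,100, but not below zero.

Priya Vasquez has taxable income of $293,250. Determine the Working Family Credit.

$6,758

Working Family Credit: 8% of the $36,150 excess over $257,100 is $2,892; credit = $9,650 − $2,892 = $6,758.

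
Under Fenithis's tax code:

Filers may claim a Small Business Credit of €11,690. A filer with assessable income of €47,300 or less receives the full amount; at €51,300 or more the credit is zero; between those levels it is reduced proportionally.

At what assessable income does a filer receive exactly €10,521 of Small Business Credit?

€10,521 is 10,521/11,690 of the full €11,690, so 1,169/11,690 of the €4,000 range has been used: income = €47,300 + €4,000 × 1,169/11,690 = €47,700.

€47,700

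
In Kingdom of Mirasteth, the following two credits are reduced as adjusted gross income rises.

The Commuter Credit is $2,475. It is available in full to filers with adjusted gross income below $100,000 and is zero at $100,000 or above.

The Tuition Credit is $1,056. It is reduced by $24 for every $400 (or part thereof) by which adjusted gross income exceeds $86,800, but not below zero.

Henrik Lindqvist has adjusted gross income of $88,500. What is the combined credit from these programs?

Commuter Credit: $88,500 is below the $100,000 cutoff, so the full $2,475 applies.
Tuition Credit: income exceeds $86,800 by $1,700, which is 5 full-or-partial $400 increments; reduction = 5 × $24 = $120, leaving $936.
Total: $2,475 + $936 = $3,411.

$3,411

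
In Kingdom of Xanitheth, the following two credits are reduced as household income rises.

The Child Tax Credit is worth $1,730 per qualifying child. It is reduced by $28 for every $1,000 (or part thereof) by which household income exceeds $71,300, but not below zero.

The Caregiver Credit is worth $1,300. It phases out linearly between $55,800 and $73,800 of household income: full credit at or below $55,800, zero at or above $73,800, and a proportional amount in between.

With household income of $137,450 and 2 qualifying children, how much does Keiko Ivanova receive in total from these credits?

Child Tax Credit: base = 2 × $1,730 = $3,460. income exceeds $71,300 by $66,150, which is 67 full-or-partial $1,000 increments; reduction = 67 × $28 = $1,876, leaving $1,584.
Caregiver Credit: $137,450 is at or above $73,800, so the credit is $0.
Total: $1,584 + $0 = $1,584.

$1,584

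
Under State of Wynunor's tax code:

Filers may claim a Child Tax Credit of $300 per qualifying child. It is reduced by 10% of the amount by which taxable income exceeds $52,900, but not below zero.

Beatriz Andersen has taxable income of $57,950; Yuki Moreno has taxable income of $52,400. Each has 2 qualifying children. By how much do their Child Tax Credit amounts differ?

$505

Beatriz ($57,950): Child Tax Credit: base = 2 × $300 = $600. 10% of the $5,050 excess over $52,900 is $505; credit = $600 − $505 = $95.
Yuki ($52,400): Child Tax Credit: base = 2 × $300 = $600. $52,400 is at or below the $52,900 threshold, so the full $600 applies.
Difference: |$95 − $600| = $505.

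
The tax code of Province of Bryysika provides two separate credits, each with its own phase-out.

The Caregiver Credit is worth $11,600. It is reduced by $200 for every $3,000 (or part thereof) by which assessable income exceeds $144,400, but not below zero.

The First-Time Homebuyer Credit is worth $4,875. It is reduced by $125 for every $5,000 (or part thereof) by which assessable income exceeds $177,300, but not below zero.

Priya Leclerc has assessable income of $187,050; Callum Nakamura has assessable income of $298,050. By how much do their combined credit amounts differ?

$10,275

Priya ($187,050): Caregiver Credit: income exceeds $144,400 by $42,650, which is 15 full-or-partial $3,000 increments; reduction = 15 × $200 = $3,000, leaving $8,600. First-Time Homebuyer Credit: income exceeds $177,300 by $9,750, which is 2 full-or-partial $5,000 increments; reduction = 2 × $125 = $250, leaving $4,625. total $8,600 + $4,625 = $13,225
Callum ($298,050): Caregiver Credit: income exceeds $144,400 by $153,650, which is 52 full-or-partial $3,000 increments; reduction = 52 × $200 = $10,400, leaving $1,200. First-Time Homebuyer Credit: income exceeds $177,300 by $120,750, which is 25 full-or-partial $5,000 increments; reduction = 25 × $125 = $3,125, leaving $1,750. total $1,200 + $1,750 = $2,950
Difference: |$13,225 − $2,950| = $10,275.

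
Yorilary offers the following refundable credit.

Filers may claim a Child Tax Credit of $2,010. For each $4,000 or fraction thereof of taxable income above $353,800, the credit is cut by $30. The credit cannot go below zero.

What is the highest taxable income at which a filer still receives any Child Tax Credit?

$617,800

After 66 increments the reduction is 66 × $30 = $1,980, leaving $30; one more increment wipes it out. Increment 66 ends at excess 66 × $4,000 = $264,000, so the highest qualifying income is $353,800 + $264,000 = $617,800.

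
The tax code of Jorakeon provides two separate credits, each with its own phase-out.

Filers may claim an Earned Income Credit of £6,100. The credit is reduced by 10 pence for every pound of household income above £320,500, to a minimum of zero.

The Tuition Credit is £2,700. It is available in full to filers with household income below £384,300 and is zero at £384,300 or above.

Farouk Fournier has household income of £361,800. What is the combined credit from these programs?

Earned Income Credit: 10% of the £41,300 excess over £320,500 is £4,130; credit = £6,100 − £4,130 = £1,970.
Tuition Credit: £361,800 is below the £384,300 cutoff, so the full £2,700 applies.
Total: £1,970 + £2,700 = £4,670.

£4,670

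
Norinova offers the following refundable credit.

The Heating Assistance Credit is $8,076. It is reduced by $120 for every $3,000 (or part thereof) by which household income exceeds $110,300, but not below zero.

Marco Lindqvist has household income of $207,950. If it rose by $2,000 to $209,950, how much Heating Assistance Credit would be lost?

At $207,950 — income exceeds $110,300 by $97,650, which is 33 full-or-partial $3,000 increments; reduction = 33 × $120 = $3,960, leaving $4,116.
At $209,950 — income exceeds $110,300 by $99,650, which is 34 full-or-partial $3,000 increments; reduction = 34 × $120 = $4,080, leaving $3,996.
Lost: $4,116 − $3,996 = $120.

$120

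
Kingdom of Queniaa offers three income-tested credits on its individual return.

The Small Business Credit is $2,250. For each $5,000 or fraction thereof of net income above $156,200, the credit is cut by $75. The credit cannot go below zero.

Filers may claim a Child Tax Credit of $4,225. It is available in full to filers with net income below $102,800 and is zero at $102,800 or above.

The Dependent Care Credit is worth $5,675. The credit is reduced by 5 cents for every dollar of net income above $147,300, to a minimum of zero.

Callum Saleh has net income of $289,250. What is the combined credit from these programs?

Small Business Credit: income exceeds $156,200 by $133,050, which is 27 full-or-partial $5,000 increments; reduction = 27 × $75 = $2,025, leaving $225.
Child Tax Credit: $289,250 meets or exceeds the $102,800 cutoff, so the credit is $0.
Dependent Care Credit: 5% of the $141,950 excess over $147,300 is $7,097.50 ≥ base, so the credit is $0.
Total: $225 + $0 + $0 = $225.

$225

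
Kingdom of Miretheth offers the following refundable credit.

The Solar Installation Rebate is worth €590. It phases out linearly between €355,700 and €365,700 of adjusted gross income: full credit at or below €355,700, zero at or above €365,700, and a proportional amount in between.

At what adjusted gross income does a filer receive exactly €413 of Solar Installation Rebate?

€413 is 413/590 of the full €590, so 177/590 of the €10,000 range has been used: income = €355,700 + €10,000 × 177/590 = €358,700.

€358,700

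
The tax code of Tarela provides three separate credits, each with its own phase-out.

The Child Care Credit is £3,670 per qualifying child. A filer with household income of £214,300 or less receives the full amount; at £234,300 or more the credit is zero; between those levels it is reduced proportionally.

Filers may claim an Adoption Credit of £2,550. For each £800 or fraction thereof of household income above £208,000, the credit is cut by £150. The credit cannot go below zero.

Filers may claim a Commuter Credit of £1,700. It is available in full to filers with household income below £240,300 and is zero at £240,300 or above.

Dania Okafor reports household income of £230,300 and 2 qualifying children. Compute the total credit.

Child Care Credit: base = 2 × £3,670 = £7,340. £230,300 is £16,000 into a £20,000 phase-out range, leaving 4,000/20,000 of the credit: £7,340 × 4,000/20,000 = £1,468.
Adoption Credit: income exceeds £208,000 by £22,300 → 28 increments × £150 = £4,200 ≥ base, so the credit is £0.
Commuter Credit: £230,300 is below the £240,300 cutoff, so the full £1,700 applies.
Total: £1,468 + £0 + £1,700 = £3,168.

£3,168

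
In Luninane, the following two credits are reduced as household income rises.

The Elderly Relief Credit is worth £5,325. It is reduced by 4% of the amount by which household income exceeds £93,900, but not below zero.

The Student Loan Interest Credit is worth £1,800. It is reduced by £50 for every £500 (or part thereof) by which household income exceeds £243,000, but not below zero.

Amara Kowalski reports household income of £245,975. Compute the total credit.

£1,500

Elderly Relief Credit: 4% of the £152,075 excess over £93,900 is £6,083 ≥ base, so the credit is £0.
Student Loan Interest Credit: income exceeds £243,000 by £2,975, which is 6 full-or-partial £500 increments; reduction = 6 × £50 = £300, leaving £1,500.
Total: £0 + £1,500 = £1,500.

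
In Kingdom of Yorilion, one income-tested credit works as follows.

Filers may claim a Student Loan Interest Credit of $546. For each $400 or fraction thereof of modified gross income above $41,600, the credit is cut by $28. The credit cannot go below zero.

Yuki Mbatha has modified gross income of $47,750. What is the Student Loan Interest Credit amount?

Student Loan Interest Credit: income exceeds $41,600 by $6,150, which is 16 full-or-partial $400 increments; reduction = 16 × $28 = $448, leaving $98.

$98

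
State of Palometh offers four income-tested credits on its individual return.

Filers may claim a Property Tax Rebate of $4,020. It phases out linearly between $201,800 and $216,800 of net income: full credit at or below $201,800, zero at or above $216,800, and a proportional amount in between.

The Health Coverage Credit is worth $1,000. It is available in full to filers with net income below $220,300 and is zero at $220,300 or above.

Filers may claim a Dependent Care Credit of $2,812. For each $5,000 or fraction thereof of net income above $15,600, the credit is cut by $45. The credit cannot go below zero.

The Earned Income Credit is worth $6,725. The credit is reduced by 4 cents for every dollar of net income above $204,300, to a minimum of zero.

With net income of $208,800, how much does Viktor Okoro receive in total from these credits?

Property Tax Rebate: $208,800 is $7,000 into a $15,000 phase-out range, leaving 8,000/15,000 of the credit: $4,020 × 8,000/15,000 = $2,144.
Health Coverage Credit: $208,800 is below the $220,300 cutoff, so the full $1,000 applies.
Dependent Care Credit: income exceeds $15,600 by $193,200, which is 39 full-or-partial $5,000 increments; reduction = 39 × $45 = $1,755, leaving $1,057.
Earned Income Credit: 4% of the $4,500 excess over $204,300 is $180; credit = $6,725 − $180 = $6,545.
Total: $2,144 + $1,000 + $1,057 + $6,545 = $10,746.

$10,746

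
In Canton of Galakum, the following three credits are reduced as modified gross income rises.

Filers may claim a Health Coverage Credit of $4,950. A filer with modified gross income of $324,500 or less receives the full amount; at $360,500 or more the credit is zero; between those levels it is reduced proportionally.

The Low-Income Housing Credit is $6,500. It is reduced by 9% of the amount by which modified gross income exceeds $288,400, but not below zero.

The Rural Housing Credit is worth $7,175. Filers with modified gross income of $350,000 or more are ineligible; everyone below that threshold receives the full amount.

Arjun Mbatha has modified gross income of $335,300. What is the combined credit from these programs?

$12,919

Health Coverage Credit: $335,300 is $10,800 into a $36,000 phase-out range, leaving 25,200/36,000 of the credit: $4,950 × 25,200/36,000 = $3,465.
Low-Income Housing Credit: 9% of the $46,900 excess over $288,400 is $4,221; credit = $6,500 − $4,221 = $2,279.
Rural Housing Credit: $335,300 is below the $350,000 cutoff, so the full $7,175 applies.
Total: $3,465 + $2,279 + $7,175 = $12,919.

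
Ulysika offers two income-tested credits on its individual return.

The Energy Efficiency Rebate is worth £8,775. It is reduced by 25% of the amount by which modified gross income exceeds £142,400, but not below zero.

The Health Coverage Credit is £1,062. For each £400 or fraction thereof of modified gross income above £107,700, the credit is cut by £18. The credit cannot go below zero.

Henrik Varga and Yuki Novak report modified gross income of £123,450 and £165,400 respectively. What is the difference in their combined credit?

Henrik (£123,450): Energy Efficiency Rebate: £123,450 is at or below the £142,400 threshold, so the full £8,775 applies. Health Coverage Credit: income exceeds £107,700 by £15,750, which is 40 full-or-partial £400 increments; reduction = 40 × £18 = £720, leaving £342. total £8,775 + £342 = £9,117
Yuki (£165,400): Energy Efficiency Rebate: 25% of the £23,000 excess over £142,400 is £5,750; credit = £8,775 − £5,750 = £3,025. Health Coverage Credit: income exceeds £107,700 by £57,700 → 145 increments × £18 = £2,610 ≥ base, so the credit is £0. total £3,025 + £0 = £3,025
Difference: |£9,117 − £3,025| = £6,092.

£6,092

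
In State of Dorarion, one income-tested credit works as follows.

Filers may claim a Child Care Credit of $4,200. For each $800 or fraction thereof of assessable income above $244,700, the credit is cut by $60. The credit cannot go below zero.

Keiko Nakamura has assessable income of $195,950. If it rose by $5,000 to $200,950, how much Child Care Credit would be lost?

At $195,950 — $195,950 is at or below the $244,700 threshold, so the full $4,200 applies.
At $200,950 — $200,950 is at or below the $244,700 threshold, so the full $4,200 applies.
Lost: $4,200 − $4,200 = $0.

$0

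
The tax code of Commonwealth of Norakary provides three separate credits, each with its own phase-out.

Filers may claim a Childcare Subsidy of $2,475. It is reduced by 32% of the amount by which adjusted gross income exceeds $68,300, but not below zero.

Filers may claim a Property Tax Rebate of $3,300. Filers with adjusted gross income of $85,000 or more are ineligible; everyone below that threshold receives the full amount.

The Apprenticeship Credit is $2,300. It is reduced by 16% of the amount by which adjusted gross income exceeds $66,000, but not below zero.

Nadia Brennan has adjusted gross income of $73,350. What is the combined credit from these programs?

$5,283

Childcare Subsidy: 32% of the $5,050 excess over $68,300 is $1,616; credit = $2,475 − $1,616 = $859.
Property Tax Rebate: $73,350 is below the $85,000 cutoff, so the full $3,300 applies.
Apprenticeship Credit: 16% of the $7,350 excess over $66,000 is $1,176; credit = $2,300 − $1,176 = $1,124.
Total: $859 + $3,300 + $1,124 = $5,283.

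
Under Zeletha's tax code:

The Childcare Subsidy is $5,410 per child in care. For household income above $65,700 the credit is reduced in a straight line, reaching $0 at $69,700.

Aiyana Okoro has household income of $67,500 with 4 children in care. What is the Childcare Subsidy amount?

$11,902

Childcare Subsidy: base = 4 × $5,410 = $21,640. $67,500 is $1,800 into a $4,000 phase-out range, leaving 2,200/4,000 of the credit: $21,640 × 2,200/4,000 = $11,902.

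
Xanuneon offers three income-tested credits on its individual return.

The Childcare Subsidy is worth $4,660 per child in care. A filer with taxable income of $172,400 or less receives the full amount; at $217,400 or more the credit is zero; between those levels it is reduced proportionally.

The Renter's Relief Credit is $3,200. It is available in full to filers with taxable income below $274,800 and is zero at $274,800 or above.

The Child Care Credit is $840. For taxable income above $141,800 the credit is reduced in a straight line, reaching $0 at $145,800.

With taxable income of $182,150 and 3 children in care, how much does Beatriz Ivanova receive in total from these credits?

$14,151

Childcare Subsidy: base = 3 × $4,660 = $13,980. $182,150 is $9,750 into a $45,000 phase-out range, leaving 35,250/45,000 of the credit: $13,980 × 35,250/45,000 = $10,951.
Renter's Relief Credit: $182,150 is below the $274,800 cutoff, so the full $3,200 applies.
Child Care Credit: $182,150 is at or above $145,800, so the credit is $0.
Total: $10,951 + $3,200 + $0 = $14,151.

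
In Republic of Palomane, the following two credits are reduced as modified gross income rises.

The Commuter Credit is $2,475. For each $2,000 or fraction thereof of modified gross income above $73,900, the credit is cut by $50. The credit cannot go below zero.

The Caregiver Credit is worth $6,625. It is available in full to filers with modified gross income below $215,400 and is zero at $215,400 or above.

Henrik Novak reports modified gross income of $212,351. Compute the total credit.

Commuter Credit: income exceeds $73,900 by $138,451 → 70 increments × $50 = $3,500 ≥ base, so the credit is $0.
Caregiver Credit: $212,351 is below the $215,400 cutoff, so the full $6,625 applies.
Total: $0 + $6,625 = $6,625.

$6,625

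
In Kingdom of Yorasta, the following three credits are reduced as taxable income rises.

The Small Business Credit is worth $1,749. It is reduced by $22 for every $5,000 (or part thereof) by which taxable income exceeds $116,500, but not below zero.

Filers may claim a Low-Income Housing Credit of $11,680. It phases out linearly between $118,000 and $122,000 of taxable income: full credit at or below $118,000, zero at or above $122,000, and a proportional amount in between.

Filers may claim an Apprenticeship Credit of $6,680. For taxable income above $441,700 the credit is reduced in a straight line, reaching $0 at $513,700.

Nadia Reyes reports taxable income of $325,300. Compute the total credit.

Small Business Credit: income exceeds $116,500 by $208,800, which is 42 full-or-partial $5,000 increments; reduction = 42 × $22 = $924, leaving $825.
Low-Income Housing Credit: $325,300 is at or above $122,000, so the credit is $0.
Apprenticeship Credit: $325,300 is at or below the $441,700 threshold, so the full $6,680 applies.
Total: $825 + $0 + $6,680 = $7,505.

$7,505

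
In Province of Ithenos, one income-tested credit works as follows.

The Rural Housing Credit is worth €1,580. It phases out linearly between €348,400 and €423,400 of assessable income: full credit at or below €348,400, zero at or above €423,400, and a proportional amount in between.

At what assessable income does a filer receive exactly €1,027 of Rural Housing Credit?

€1,027 is 1,027/1,580 of the full €1,580, so 553/1,580 of the €75,000 range has been used: income = €348,400 + €75,000 × 553/1,580 = €374,650.

€374,650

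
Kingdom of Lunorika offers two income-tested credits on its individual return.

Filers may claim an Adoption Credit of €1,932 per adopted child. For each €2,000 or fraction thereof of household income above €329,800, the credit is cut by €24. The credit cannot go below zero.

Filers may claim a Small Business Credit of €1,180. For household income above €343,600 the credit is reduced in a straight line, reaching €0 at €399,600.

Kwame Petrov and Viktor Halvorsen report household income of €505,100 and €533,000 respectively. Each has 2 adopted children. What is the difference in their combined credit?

€336

Kwame (€505,100): Adoption Credit: base = 2 × €1,932 = €3,864. income exceeds €329,800 by €175,300, which is 88 full-or-partial €2,000 increments; reduction = 88 × €24 = €2,112, leaving €1,752. Small Business Credit: €505,100 is at or above €399,600, so the credit is €0. total €1,752 + €0 = €1,752
Viktor (€533,000): Adoption Credit: base = 2 × €1,932 = €3,864. income exceeds €329,800 by €203,200, which is 102 full-or-partial €2,000 increments; reduction = 102 × €24 = €2,448, leaving €1,416. Small Business Credit: €533,000 is at or above €399,600, so the credit is €0. total €1,416 + €0 = €1,416
Difference: |€1,752 − €1,416| = €336.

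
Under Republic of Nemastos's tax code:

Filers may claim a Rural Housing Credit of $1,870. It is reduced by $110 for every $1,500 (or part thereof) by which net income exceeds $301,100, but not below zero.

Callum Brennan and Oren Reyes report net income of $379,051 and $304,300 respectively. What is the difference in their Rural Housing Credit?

$1,540

Callum ($379,051): Rural Housing Credit: income exceeds $301,100 by $77,951 → 52 increments × $110 = $5,720 ≥ base, so the credit is $0.
Oren ($304,300): Rural Housing Credit: income exceeds $301,100 by $3,200, which is 3 full-or-partial $1,500 increments; reduction = 3 × $110 = $330, leaving $1,540.
Difference: |$0 − $1,540| = $1,540.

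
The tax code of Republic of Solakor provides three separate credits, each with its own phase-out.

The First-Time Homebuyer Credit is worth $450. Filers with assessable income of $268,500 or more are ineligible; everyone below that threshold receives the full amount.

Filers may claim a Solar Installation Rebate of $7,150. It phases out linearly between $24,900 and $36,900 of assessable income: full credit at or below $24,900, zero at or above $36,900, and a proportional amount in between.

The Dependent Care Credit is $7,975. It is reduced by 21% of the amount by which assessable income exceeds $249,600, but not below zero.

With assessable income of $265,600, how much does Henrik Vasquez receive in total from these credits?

$5,065

First-Time Homebuyer Credit: $265,600 is below the $268,500 cutoff, so the full $450 applies.
Solar Installation Rebate: $265,600 is at or above $36,900, so the credit is $0.
Dependent Care Credit: 21% of the $16,000 excess over $249,600 is $3,360; credit = $7,975 − $3,360 = $4,615.
Total: $450 + $0 + $4,615 = $5,065.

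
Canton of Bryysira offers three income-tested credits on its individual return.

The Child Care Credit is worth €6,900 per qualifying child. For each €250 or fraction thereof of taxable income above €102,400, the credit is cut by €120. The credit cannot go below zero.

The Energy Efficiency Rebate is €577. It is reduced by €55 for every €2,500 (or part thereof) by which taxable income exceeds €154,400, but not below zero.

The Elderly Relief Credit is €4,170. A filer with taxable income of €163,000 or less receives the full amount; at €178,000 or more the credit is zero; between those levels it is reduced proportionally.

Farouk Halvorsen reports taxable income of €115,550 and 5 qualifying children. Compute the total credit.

Child Care Credit: base = 5 × €6,900 = €34,500. income exceeds €102,400 by €13,150, which is 53 full-or-partial €250 increments; reduction = 53 × €120 = €6,360, leaving €28,140.
Energy Efficiency Rebate: €115,550 is at or below the €154,400 threshold, so the full €577 applies.
Elderly Relief Credit: €115,550 is at or below the €163,000 threshold, so the full €4,170 applies.
Total: €28,140 + €577 + €4,170 = €32,887.

€32,887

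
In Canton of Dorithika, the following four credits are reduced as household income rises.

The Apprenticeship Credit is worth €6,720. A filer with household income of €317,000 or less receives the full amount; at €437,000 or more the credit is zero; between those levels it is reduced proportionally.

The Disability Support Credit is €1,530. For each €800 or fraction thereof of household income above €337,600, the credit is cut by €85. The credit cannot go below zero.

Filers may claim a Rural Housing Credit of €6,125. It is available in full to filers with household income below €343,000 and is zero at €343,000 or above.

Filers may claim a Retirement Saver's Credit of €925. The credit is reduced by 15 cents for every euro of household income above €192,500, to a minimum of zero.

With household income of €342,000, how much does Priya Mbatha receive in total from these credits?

€12,465

Apprenticeship Credit: €342,000 is €25,000 into a €120,000 phase-out range, leaving 95,000/120,000 of the credit: €6,720 × 95,000/120,000 = €5,320.
Disability Support Credit: income exceeds €337,600 by €4,400, which is 6 full-or-partial €800 increments; reduction = 6 × €85 = €510, leaving €1,020.
Rural Housing Credit: €342,000 is below the €343,000 cutoff, so the full €6,125 applies.
Retirement Saver's Credit: 15% of the €149,500 excess over €192,500 is €22,425 ≥ base, so the credit is €0.
Total: €5,320 + €1,020 + €6,125 + €0 = €12,465.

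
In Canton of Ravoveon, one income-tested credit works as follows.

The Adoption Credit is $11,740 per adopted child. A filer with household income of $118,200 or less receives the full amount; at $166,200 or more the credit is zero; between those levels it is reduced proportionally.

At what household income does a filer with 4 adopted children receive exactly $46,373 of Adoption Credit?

Full credit = 4 × $11,740 = $46,960.
$46,373 is 46,373/46,960 of the full $46,960, so 587/46,960 of the $48,000 range has been used: income = $118,200 + $48,000 × 587/46,960 = $118,800.

$118,800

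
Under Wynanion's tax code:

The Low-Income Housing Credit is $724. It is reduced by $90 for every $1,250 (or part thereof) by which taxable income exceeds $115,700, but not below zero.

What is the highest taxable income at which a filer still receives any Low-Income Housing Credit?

$125,700

After 8 increments the reduction is 8 × $90 = $720, leaving $4; one more increment wipes it out. Increment 8 ends at excess 8 × $1,250 = $10,000, so the highest qualifying income is $115,700 + $10,000 = $125,700.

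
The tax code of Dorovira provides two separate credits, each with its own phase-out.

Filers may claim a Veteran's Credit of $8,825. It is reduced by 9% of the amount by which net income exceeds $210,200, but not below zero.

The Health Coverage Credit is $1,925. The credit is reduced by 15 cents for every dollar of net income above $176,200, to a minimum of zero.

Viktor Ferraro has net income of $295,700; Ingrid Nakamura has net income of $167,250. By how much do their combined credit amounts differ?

$9,620

Viktor ($295,700): Veteran's Credit: 9% of the $85,500 excess over $210,200 is $7,695; credit = $8,825 − $7,695 = $1,130. Health Coverage Credit: 15% of the $119,500 excess over $176,200 is $17,925 ≥ base, so the credit is $0. total $1,130 + $0 = $1,130
Ingrid ($167,250): Veteran's Credit: $167,250 is at or below the $210,200 threshold, so the full $8,825 applies. Health Coverage Credit: $167,250 is at or below the $176,200 threshold, so the full $1,925 applies. total $8,825 + $1,925 = $10,750
Difference: |$1,130 − $10,750| = $9,620.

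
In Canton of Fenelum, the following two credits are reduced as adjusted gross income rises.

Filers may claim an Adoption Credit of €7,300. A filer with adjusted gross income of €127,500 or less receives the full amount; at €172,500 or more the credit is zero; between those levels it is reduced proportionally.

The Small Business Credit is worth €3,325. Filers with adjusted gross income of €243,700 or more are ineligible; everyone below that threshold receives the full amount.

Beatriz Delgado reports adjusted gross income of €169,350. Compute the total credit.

€3,836

Adoption Credit: €169,350 is €41,850 into a €45,000 phase-out range, leaving 3,150/45,000 of the credit: €7,300 × 3,150/45,000 = €511.
Small Business Credit: €169,350 is below the €243,700 cutoff, so the full €3,325 applies.
Total: €511 + €3,325 = €3,836.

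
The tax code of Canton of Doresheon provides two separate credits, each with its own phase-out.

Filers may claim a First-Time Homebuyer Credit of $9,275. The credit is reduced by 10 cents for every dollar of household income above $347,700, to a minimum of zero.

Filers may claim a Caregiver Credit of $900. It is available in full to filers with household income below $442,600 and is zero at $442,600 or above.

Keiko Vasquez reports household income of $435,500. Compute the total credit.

First-Time Homebuyer Credit: 10% of the $87,800 excess over $347,700 is $8,780; credit = $9,275 − $8,780 = $495.
Caregiver Credit: $435,500 is below the $442,600 cutoff, so the full $900 applies.
Total: $495 + $900 = $1,395.

$1,395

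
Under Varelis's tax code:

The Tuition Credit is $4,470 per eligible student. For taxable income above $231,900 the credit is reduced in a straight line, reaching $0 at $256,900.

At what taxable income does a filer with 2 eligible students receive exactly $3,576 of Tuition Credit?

$246,900

Full credit = 2 × $4,470 = $8,940.
$3,576 is 3,576/8,940 of the full $8,940, so 5,364/8,940 of the $25,000 range has been used: income = $231,900 + $25,000 × 5,364/8,940 = $246,900.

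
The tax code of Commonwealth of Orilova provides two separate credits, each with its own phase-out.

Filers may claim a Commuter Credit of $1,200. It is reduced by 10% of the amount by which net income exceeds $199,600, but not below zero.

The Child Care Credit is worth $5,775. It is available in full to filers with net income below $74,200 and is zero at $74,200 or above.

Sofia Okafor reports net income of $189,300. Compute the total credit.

Commuter Credit: $189,300 is at or below the $199,600 threshold, so the full $1,200 applies.
Child Care Credit: $189,300 meets or exceeds the $74,200 cutoff, so the credit is $0.
Total: $1,200 + $0 = $1,200.

$1,200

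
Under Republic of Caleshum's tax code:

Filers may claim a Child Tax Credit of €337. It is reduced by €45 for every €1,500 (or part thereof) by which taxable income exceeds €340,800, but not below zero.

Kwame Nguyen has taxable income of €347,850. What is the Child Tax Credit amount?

€112

Child Tax Credit: income exceeds €340,800 by €7,050, which is 5 full-or-partial €1,500 increments; reduction = 5 × €45 = €225, leaving €112.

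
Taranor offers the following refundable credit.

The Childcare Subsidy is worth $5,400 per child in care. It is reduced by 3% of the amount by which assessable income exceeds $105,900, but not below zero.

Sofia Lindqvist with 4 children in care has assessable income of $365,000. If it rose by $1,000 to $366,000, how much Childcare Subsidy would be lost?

$30

At $365,000 — base = 4 × $5,400 = $21,600. 3% of the $259,100 excess over $105,900 is $7,773; credit = $21,600 − $7,773 = $13,827.
At $366,000 — base = 4 × $5,400 = $21,600. 3% of the $260,100 excess over $105,900 is $7,803; credit = $21,600 − $7,803 = $13,797.
Lost: $13,827 − $13,797 = $30.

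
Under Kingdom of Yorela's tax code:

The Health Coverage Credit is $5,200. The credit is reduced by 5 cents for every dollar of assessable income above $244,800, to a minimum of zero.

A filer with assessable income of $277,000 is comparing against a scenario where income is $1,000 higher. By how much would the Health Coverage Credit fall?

At $277,000 — 5% of the $32,200 excess over $244,800 is $1,610; credit = $5,200 − $1,610 = $3,590.
At $278,000 — 5% of the $33,200 excess over $244,800 is $1,660; credit = $5,200 − $1,660 = $3,540.
Lost: $3,590 − $3,540 = $50.

$50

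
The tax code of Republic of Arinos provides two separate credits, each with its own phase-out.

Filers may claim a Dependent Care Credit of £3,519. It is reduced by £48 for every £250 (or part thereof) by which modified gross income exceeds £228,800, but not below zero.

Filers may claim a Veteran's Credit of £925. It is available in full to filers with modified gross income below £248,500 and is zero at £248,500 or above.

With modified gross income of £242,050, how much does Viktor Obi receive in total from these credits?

Dependent Care Credit: income exceeds £228,800 by £13,250, which is 53 full-or-partial £250 increments; reduction = 53 × £48 = £2,544, leaving £975.
Veteran's Credit: £242,050 is below the £248,500 cutoff, so the full £925 applies.
Total: £975 + £925 = £1,900.

£1,900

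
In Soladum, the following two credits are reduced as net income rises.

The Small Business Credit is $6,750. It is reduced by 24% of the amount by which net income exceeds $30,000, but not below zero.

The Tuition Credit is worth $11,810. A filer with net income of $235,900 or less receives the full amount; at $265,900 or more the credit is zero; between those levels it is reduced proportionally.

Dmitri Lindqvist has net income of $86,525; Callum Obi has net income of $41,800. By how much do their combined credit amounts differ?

$3,918

Dmitri ($86,525): Small Business Credit: 24% of the $56,525 excess over $30,000 is $13,566 ≥ base, so the credit is $0. Tuition Credit: $86,525 is at or below the $235,900 threshold, so the full $11,810 applies. total $0 + $11,810 = $11,810
Callum ($41,800): Small Business Credit: 24% of the $11,800 excess over $30,000 is $2,832; credit = $6,750 − $2,832 = $3,918. Tuition Credit: $41,800 is at or below the $235,900 threshold, so the full $11,810 applies. total $3,918 + $11,810 = $15,728
Difference: |$11,810 − $15,728| = $3,918.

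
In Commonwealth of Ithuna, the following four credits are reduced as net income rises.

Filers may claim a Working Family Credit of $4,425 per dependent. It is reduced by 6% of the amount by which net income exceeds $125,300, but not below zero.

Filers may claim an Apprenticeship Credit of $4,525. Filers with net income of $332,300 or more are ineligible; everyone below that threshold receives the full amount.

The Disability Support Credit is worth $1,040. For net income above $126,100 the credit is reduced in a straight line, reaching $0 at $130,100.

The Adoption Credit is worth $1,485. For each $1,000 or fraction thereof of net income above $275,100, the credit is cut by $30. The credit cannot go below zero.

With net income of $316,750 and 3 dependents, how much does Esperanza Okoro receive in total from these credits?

$6,538

Working Family Credit: base = 3 × $4,425 = $13,275. 6% of the $191,450 excess over $125,300 is $11,487; credit = $13,275 − $11,487 = $1,788.
Apprenticeship Credit: $316,750 is below the $332,300 cutoff, so the full $4,525 applies.
Disability Support Credit: $316,750 is at or above $130,100, so the credit is $0.
Adoption Credit: income exceeds $275,100 by $41,650, which is 42 full-or-partial $1,000 increments; reduction = 42 × $30 = $1,260, leaving $225.
Total: $1,788 + $4,525 + $0 + $225 = $6,538.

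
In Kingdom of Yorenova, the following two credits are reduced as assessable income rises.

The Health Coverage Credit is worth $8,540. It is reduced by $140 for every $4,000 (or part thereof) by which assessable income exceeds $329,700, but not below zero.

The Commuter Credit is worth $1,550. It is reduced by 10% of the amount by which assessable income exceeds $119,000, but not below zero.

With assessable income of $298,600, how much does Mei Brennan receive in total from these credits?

$8,540

Health Coverage Credit: $298,600 is at or below the $329,700 threshold, so the full $8,540 applies.
Commuter Credit: 10% of the $179,600 excess over $119,000 is $17,960 ≥ base, so the credit is $0.
Total: $8,540 + $0 = $8,540.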